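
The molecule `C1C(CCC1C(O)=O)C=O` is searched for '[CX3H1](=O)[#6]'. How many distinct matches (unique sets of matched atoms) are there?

[CX3H1](=O)[#6] is the SMARTS for an aldehyde: an sp2 carbon with one H, double-bonded to O and single-bonded to carbon.
Exactly one fragment in the molecule meets all constraints, giving 1 match.

1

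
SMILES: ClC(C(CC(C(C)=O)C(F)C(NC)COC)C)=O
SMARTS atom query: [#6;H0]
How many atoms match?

The query [#6;H0] means: any carbon with no attached hydrogen.
Check the 18 heavy atoms by environment: 2× C (H2) → no; 4× C (H1) → no; 4× C (H3) → no; 1× N (H1) → no; 2× C (H0) → match; 3× O (H0) → no; 1× F (H0) → no; 1× Cl (H0) → no.
That gives 2 matching atoms.

2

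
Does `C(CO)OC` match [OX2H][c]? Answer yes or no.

The pattern [OX2H][c] describes a hydroxyl oxygen attached to an aromatic carbon — a phenol.
The closest candidate here is a hydroxyl group (-OH), but the -OH is on an aliphatic carbon, not an aromatic c. No other fragment satisfies the full query, so there is no match.

No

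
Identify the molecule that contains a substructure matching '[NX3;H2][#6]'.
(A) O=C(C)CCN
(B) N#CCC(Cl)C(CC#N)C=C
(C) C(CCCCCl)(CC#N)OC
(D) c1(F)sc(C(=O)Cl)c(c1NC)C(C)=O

A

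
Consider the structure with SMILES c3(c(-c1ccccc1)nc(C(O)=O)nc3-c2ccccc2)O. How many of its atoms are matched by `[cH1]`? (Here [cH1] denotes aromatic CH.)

10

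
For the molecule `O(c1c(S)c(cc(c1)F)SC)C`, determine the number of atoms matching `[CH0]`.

0

The query [CH0] means: aliphatic carbon with no attached hydrogen.
Check the 12 heavy atoms by environment: 4× c (aromatic, H0) → no; 2× c (aromatic, H1) → no; 1× F (H0) → no; 1× O (H0) → no; 2× C (H3) → no; 1× S (H1) → no; 1× S (H0) → no.
No environment satisfies the query, so 0 matching atoms.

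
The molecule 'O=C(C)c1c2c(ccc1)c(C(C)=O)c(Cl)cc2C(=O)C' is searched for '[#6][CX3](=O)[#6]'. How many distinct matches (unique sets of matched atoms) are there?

[#6][CX3](=O)[#6] is the SMARTS for a ketone: a carbonyl carbon (no H) flanked by two carbons.
The molecule carries 3 separate instances of an acetyl/ketone group (-C(=O)CH3) meeting every constraint; each maps to a distinct set of atoms, giving 3 matches.

3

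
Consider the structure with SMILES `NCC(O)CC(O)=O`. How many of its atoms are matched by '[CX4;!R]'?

3

The query [CX4;!R] means: aliphatic carbon with four total connections, not in a ring.
Check the 8 heavy atoms by environment: 3× C (X4, acyclic) → match; 2× O (X2, acyclic) → no; 1× N (X3, acyclic) → no; 1× C (X3, acyclic) → no; 1× O (X1, acyclic) → no.
That gives 3 matching atoms.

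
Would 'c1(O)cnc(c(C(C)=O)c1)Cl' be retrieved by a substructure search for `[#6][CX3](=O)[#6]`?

Yes

The pattern [#6][CX3](=O)[#6] describes a carbonyl carbon (no H) flanked by two carbons — a ketone.
The molecule carries an acetyl/ketone group (-C(=O)CH3), whose atoms satisfy every constraint of the query, so the pattern matches.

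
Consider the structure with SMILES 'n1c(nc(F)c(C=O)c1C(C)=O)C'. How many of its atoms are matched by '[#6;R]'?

The query [#6;R] means: carbon that is part of a ring.
Check the 13 heavy atoms by environment: 2× n (aromatic, in 6-ring) → no; 4× c (aromatic, in 6-ring) → match; 1× F (acyclic) → no; 4× C (acyclic) → no; 2× O (acyclic) → no.
That gives 4 matching atoms.

4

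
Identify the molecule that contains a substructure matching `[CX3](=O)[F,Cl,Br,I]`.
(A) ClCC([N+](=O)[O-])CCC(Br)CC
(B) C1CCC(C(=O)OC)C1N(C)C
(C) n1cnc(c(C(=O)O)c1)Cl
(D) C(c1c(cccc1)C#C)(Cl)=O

D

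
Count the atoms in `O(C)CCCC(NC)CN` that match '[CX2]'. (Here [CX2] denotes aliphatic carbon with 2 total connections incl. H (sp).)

0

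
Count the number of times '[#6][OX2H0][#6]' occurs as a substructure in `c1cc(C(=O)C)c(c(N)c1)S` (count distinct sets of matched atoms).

0

[#6][OX2H0][#6] is the SMARTS for an ether: an aliphatic oxygen bridging two carbons with no H on the oxygen.
No fragment in the molecule satisfies every constraint, giving 0 matches.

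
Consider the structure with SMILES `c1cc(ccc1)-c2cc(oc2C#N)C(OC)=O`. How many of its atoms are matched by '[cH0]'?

The query [cH0] means: aromatic carbon with no attached hydrogen (substituted or ring-fusion).
Check the 17 heavy atoms by environment: 1× o (aromatic, H0) → no; 4× c (aromatic, H0) → match; 6× c (aromatic, H1) → no; 2× C (H0) → no; 2× O (H0) → no; 1× C (H3) → no; 1× N (H0) → no.
That gives 4 matching atoms.

4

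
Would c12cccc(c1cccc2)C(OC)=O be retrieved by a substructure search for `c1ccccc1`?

The pattern c1ccccc1 describes six aromatic carbons in a ring — a benzene ring.
The required atom environment is present in the molecule, so the pattern matches.

Yes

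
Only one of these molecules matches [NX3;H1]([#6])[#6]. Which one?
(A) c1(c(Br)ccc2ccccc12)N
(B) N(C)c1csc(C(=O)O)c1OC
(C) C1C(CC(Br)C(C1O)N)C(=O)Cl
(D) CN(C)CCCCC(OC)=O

[NX3;H1]([#6])[#6] describes a trivalent nitrogen with one H, bonded to two carbons (a secondary amine).
(A) has a primary amino group (-NH2) but the nitrogen has H2 and only one carbon neighbour.
(B) contains an N-methylamino group (-NHCH3), which satisfies every atom and bond constraint.
(C) has a primary amino group (-NH2) but the nitrogen has H2 and only one carbon neighbour.
(D) has a dimethylamino group (-N(CH3)2) but the nitrogen has H0, not H1.
So the answer is (B).

B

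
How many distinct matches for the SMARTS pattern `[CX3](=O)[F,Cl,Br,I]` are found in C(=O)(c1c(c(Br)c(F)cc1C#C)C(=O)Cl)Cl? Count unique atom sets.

[CX3](=O)[F,Cl,Br,I] is the SMARTS for an acyl halide: a carbonyl carbon bonded to a halogen.
The molecule carries 2 separate instances of an acyl chloride (-C(=O)Cl) meeting every constraint; each maps to a distinct set of atoms, giving 2 matches.

2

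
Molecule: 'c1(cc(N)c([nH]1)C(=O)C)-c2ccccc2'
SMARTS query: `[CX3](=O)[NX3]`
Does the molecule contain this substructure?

No

The pattern [CX3](=O)[NX3] describes a carbonyl carbon bonded to a trivalent nitrogen — an amide.
The closest candidate here is a primary amino group (-NH2), but the -NH2 is not attached to a carbonyl carbon. No other fragment satisfies the full query, so there is no match.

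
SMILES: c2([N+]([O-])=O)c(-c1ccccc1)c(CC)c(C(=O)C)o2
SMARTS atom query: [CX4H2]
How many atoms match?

1

Check the 19 heavy atoms by environment: 1× o (aromatic, H0, X2) → no; 5× c (aromatic, H0, X3) → no; 1× C (H2, X4) → match; 2× C (H3, X4) → no; 1× N (charge +1, H0, X3) → no; 1× O (charge -1, H0, X1) → no; 2× O (H0, X1) → no; 1× C (H0, X3) → no; 5× c (aromatic, H1, X3) → no.
That gives 1 matching atom.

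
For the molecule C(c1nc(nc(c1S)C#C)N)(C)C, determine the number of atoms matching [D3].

The query [D3] means: atom with exactly three heavy-atom neighbours.
Check the 13 heavy atoms by environment: 2× n (aromatic, D2) → no; 4× c (aromatic, D3) → match; 1× N (D1) → no; 1× C (D3) → match; 3× C (D1) → no; 1× S (D1) → no; 1× C (D2) → no.
Summing the matching environments: 4 + 1 = 5 matching atoms.

5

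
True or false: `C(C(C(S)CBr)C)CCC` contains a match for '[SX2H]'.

True

The pattern [SX2H] describes an aliphatic sulfur with two connections, one being H — a thiol.
The molecule carries a thiol (-SH), whose atoms satisfy every constraint of the query, so the pattern matches.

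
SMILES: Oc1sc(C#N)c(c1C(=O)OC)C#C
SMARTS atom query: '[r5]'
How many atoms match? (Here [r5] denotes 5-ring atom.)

5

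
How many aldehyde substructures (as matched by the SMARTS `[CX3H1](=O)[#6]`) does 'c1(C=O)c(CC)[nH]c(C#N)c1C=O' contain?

[CX3H1](=O)[#6] is the SMARTS for an aldehyde: an sp2 carbon with one H, double-bonded to O and single-bonded to carbon.
The molecule carries 2 separate instances of an aldehyde (-CHO) meeting every constraint; each maps to a distinct set of atoms, giving 2 matches.

2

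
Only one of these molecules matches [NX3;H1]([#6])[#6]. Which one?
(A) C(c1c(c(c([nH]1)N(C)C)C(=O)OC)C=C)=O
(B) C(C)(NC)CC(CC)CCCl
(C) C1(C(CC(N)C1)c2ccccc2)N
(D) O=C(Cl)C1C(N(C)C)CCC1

[NX3;H1]([#6])[#6] describes a trivalent nitrogen with one H, bonded to two carbons (a secondary amine).
(A) has a dimethylamino group (-N(CH3)2) but the nitrogen has H0, not H1.
(B) contains an N-methylamino group (-NHCH3), which satisfies every atom and bond constraint.
(C) has a primary amino group (-NH2) but the nitrogen has H2 and only one carbon neighbour.
(D) has a dimethylamino group (-N(CH3)2) but the nitrogen has H0, not H1.
So the answer is (B).

B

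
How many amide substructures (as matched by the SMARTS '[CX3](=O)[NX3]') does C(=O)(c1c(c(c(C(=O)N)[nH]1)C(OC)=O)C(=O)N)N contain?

3

[CX3](=O)[NX3] is the SMARTS for an amide: a carbonyl carbon bonded to a trivalent nitrogen.
The molecule carries 3 separate instances of a primary amide (-C(=O)NH2) meeting every constraint; each maps to a distinct set of atoms, giving 3 matches.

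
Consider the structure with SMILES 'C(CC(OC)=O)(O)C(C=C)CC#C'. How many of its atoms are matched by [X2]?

The query [X2] means: any atom with exactly two total connections (bonds + H).
Check the 13 heavy atoms by environment: 5× C (X4) → no; 2× C (X2) → match; 3× C (X3) → no; 1× O (X1) → no; 2× O (X2) → match.
Summing the matching environments: 2 + 2 = 4 matching atoms.

4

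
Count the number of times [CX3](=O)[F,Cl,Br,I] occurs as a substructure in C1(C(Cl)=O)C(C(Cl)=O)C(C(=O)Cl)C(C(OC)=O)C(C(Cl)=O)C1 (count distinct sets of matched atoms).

4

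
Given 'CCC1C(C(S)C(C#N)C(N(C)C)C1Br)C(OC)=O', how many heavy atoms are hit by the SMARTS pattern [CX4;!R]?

5

Check the 19 heavy atoms by environment: 6× C (X4, in 6-ring) → no; 1× Br (X1, acyclic) → no; 5× C (X4, acyclic) → match; 1× C (X3, acyclic) → no; 1× O (X1, acyclic) → no; 1× O (X2, acyclic) → no; 1× N (X3, acyclic) → no; 1× S (X2, acyclic) → no; 1× C (X2, acyclic) → no; 1× N (X1, acyclic) → no.
That gives 5 matching atoms.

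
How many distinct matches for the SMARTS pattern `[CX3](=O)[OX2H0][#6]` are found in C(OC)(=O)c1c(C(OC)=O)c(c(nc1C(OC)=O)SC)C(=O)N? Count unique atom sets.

[CX3](=O)[OX2H0][#6] is the SMARTS for an ester: a carbonyl carbon bonded to an oxygen that is itself bonded to carbon (no H on that O).
The molecule carries 3 separate instances of a methyl-ester group (-C(=O)OCH3) meeting every constraint; each maps to a distinct set of atoms, giving 3 matches.

3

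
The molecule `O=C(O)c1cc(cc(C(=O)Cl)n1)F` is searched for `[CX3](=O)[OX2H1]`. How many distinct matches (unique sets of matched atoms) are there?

1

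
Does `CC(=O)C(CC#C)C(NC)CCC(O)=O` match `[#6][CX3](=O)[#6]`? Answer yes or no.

The pattern [#6][CX3](=O)[#6] describes a carbonyl carbon (no H) flanked by two carbons — a ketone.
The molecule carries an acetyl/ketone group (-C(=O)CH3), whose atoms satisfy every constraint of the query, so the pattern matches.

Yes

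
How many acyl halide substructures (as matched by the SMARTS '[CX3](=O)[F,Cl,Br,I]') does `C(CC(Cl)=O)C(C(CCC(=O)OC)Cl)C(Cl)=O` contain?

2

[CX3](=O)[F,Cl,Br,I] is the SMARTS for an acyl halide: a carbonyl carbon bonded to a halogen.
The molecule carries 2 separate instances of an acyl chloride (-C(=O)Cl) meeting every constraint; each maps to a distinct set of atoms, giving 2 matches.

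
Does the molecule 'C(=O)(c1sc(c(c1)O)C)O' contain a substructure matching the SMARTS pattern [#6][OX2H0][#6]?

The pattern [#6][OX2H0][#6] describes an aliphatic oxygen bridging two carbons with no H on the oxygen — an ether.
The closest candidate here is a carboxylic acid group (-C(=O)OH), but the -OH oxygen has H1; the =O is OX1, not OX2. No other fragment satisfies the full query, so there is no match.

No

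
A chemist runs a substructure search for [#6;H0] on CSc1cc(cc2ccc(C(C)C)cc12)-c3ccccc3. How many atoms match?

6

The query [#6;H0] means: any carbon with no attached hydrogen.
Check the 21 heavy atoms by environment: 6× c (aromatic, H0) → match; 10× c (aromatic, H1) → no; 1× S (H0) → no; 3× C (H3) → no; 1× C (H1) → no.
That gives 6 matching atoms.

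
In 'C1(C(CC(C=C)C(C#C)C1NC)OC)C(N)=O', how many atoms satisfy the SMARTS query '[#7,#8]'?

4

Check the 17 heavy atoms by environment: 13× C → no; 2× N → match; 2× O → match.
Summing the matching environments: 2 + 2 = 4 matching atoms.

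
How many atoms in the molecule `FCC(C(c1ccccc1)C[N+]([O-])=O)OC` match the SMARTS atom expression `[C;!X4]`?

0

The query [C;!X4] means: aliphatic carbon that does not have four total connections.
Check the 16 heavy atoms by environment: 5× C (X4) → no; 1× O (X2) → no; 6× c (aromatic, X3) → no; 1× N (charge +1, X3) → no; 1× O (charge -1, X1) → no; 1× O (X1) → no; 1× F (X1) → no.
No environment satisfies the query, so 0 matching atoms.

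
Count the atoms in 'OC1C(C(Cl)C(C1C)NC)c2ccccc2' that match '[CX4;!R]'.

2

Check the 16 heavy atoms by environment: 5× C (X4, in 5-ring) → no; 1× O (X2, acyclic) → no; 1× Cl (X1, acyclic) → no; 1× N (X3, acyclic) → no; 2× C (X4, acyclic) → match; 6× c (aromatic, X3, in 6-ring) → no.
That gives 2 matching atoms.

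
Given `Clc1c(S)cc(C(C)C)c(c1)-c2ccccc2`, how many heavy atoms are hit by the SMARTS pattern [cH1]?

7

The query [cH1] means: aromatic carbon bearing exactly one hydrogen.
Check the 17 heavy atoms by environment: 5× c (aromatic, H0) → no; 7× c (aromatic, H1) → match; 1× Cl (H0) → no; 1× S (H1) → no; 1× C (H1) → no; 2× C (H3) → no.
That gives 7 matching atoms.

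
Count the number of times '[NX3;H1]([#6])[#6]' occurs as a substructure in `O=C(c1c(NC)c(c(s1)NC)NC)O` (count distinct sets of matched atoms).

3

[NX3;H1]([#6])[#6] is the SMARTS for a secondary amine: a trivalent nitrogen with one H, bonded to two carbons.
The molecule carries 3 separate instances of an N-methylamino group (-NHCH3) meeting every constraint; each maps to a distinct set of atoms, giving 3 matches.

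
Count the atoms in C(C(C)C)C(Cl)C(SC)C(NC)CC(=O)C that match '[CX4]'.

The query [CX4] means: C with X4: aliphatic carbon with exactly 4 total connections (bonds + H).
Check the 16 heavy atoms by environment: 11× C (X4) → match; 1× N (X3) → no; 1× Cl (X1) → no; 1× S (X2) → no; 1× C (X3) → no; 1× O (X1) → no.
That gives 11 matching atoms.

11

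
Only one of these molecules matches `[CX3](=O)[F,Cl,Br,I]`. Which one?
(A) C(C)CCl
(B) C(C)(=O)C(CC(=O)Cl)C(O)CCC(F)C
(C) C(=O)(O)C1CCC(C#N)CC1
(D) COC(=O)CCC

[CX3](=O)[F,Cl,Br,I] describes a carbonyl carbon bonded to a halogen (an acyl halide).
(A) has a chloro substituent but the Cl is not on a carbonyl carbon.
(B) contains an acyl chloride (-C(=O)Cl), which satisfies every atom and bond constraint.
(C) has a carboxylic acid group (-C(=O)OH) but the carbonyl is bonded to -OH, not to a halogen.
(D) has a methyl-ester group (-C(=O)OCH3) but the carbonyl is bonded to -O-C, not to a halogen.
So the answer is (B).

B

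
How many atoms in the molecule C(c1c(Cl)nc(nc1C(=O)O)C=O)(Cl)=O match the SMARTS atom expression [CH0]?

The query [CH0] means: aliphatic carbon with no attached hydrogen.
Check the 15 heavy atoms by environment: 2× n (aromatic, H0) → no; 4× c (aromatic, H0) → no; 2× C (H0) → match; 3× O (H0) → no; 1× O (H1) → no; 2× Cl (H0) → no; 1× C (H1) → no.
That gives 2 matching atoms.

2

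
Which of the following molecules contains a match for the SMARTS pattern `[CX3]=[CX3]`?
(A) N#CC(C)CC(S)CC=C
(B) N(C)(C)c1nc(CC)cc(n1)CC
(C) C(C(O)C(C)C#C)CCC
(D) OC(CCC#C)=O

[CX3]=[CX3] describes a non-aromatic C=C double bond between two sp2 carbons (an alkene).
(A) contains a vinyl group (-CH=CH2), which satisfies every atom and bond constraint.
(B) has an ethyl group (-CH2CH3) but its C-C bond is a single bond between CX4 carbons, not CX3=CX3.
(C) has an ethynyl group (-C#CH) but the C-C bond is a triple bond, not a double bond.
(D) has an ethynyl group (-C#CH) but the C-C bond is a triple bond, not a double bond.
So the answer is (A).

A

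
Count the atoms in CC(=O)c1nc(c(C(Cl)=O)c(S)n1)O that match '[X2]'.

4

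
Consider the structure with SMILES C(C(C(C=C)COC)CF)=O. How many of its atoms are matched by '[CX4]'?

The query [CX4] means: C with X4: aliphatic carbon with exactly 4 total connections (bonds + H).
Check the 11 heavy atoms by environment: 5× C (X4) → match; 1× O (X2) → no; 3× C (X3) → no; 1× O (X1) → no; 1× F (X1) → no.
That gives 5 matching atoms.

5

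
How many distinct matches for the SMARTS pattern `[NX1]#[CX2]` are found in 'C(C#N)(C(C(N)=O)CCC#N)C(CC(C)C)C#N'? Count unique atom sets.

[NX1]#[CX2] is the SMARTS for a nitrile: a nitrogen triple-bonded to a two-connected carbon.
The molecule carries 3 separate instances of a nitrile (-C#N) meeting every constraint; each maps to a distinct set of atoms, giving 3 matches.

3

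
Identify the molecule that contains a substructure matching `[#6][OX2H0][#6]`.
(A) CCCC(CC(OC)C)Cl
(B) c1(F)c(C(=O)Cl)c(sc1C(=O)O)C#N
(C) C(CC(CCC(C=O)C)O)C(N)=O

A

[#6][OX2H0][#6] describes an aliphatic oxygen bridging two carbons with no H on the oxygen (an ether).
(A) contains a methoxy ether (-OCH3), which satisfies every atom and bond constraint.
(B) has a carboxylic acid group (-C(=O)OH) but the -OH oxygen has H1; the =O is OX1, not OX2.
(C) has a hydroxyl group (-OH) but the oxygen has H1, not H0 bridging two carbons.
So the answer is (A).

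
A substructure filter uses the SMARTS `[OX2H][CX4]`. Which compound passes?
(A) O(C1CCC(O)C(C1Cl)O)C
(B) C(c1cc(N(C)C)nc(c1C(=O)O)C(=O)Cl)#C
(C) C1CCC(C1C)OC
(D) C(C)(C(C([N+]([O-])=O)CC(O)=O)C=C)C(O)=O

[OX2H][CX4] describes a hydroxyl oxygen bound to an sp3 (X4) carbon (an aliphatic alcohol).
(A) contains a hydroxyl group (-OH), which satisfies every atom and bond constraint.
(B) has a carboxylic acid group (-C(=O)OH) but the -OH is on a CX3 carbonyl carbon, not a CX4 carbon.
(C) has a methoxy ether (-OCH3) but the oxygen has H0 (ether), not H1.
(D) has a carboxylic acid group (-C(=O)OH) but the -OH is on a CX3 carbonyl carbon, not a CX4 carbon.
So the answer is (A).

A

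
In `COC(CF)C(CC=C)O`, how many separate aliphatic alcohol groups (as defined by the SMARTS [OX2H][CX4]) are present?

1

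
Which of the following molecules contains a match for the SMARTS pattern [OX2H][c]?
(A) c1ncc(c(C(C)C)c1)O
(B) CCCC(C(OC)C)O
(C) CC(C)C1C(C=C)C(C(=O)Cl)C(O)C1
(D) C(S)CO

[OX2H][c] describes a hydroxyl oxygen attached to an aromatic carbon (a phenol).
(A) contains a hydroxyl group (-OH), which satisfies every atom and bond constraint.
(B) has a hydroxyl group (-OH) but the -OH is on an aliphatic carbon, not an aromatic c.
(C) has a hydroxyl group (-OH) but the -OH is on an aliphatic carbon, not an aromatic c.
(D) has a hydroxyl group (-OH) but the -OH is on an aliphatic carbon, not an aromatic c.
So the answer is (A).

A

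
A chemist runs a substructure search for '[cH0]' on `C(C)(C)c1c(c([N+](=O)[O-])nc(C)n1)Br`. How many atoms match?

The query [cH0] means: aromatic carbon with no attached hydrogen (substituted or ring-fusion).
Check the 14 heavy atoms by environment: 2× n (aromatic, H0) → no; 4× c (aromatic, H0) → match; 1× Br (H0) → no; 1× C (H1) → no; 3× C (H3) → no; 1× N (charge +1, H0) → no; 1× O (charge -1, H0) → no; 1× O (H0) → no.
That gives 4 matching atoms.

4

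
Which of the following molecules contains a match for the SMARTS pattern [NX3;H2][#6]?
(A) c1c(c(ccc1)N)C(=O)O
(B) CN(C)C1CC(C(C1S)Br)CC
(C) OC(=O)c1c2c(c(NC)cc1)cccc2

[NX3;H2][#6] describes a trivalent nitrogen with two H attached to carbon (a primary amine).
(A) contains a primary amino group (-NH2), which satisfies every atom and bond constraint.
(B) has a dimethylamino group (-N(CH3)2) but the nitrogen has H0, not H2.
(C) has an N-methylamino group (-NHCH3) but the nitrogen bears two carbons and only one H (H1), not H2.
So the answer is (A).

A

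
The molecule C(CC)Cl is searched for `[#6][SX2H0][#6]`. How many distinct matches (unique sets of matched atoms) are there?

[#6][SX2H0][#6] is the SMARTS for a thioether: an aliphatic sulfur bridging two carbons with no H on the sulfur.
No fragment in the molecule satisfies every constraint, giving 0 matches.

0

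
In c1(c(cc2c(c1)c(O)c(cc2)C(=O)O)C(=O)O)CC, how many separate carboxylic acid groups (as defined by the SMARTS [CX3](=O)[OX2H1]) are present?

2

[CX3](=O)[OX2H1] is the SMARTS for a carboxylic acid: an sp2 carbon double-bonded to O and single-bonded to an -OH oxygen.
The molecule carries 2 separate instances of a carboxylic acid group (-C(=O)OH) meeting every constraint; each maps to a distinct set of atoms, giving 2 matches.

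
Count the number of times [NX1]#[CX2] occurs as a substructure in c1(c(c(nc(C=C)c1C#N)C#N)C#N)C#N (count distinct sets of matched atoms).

[NX1]#[CX2] is the SMARTS for a nitrile: a nitrogen triple-bonded to a two-connected carbon.
The molecule carries 4 separate instances of a nitrile (-C#N) meeting every constraint; each maps to a distinct set of atoms, giving 4 matches.

4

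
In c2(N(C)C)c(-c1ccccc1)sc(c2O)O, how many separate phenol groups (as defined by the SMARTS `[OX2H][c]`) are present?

[OX2H][c] is the SMARTS for a phenol: a hydroxyl oxygen attached to an aromatic carbon.
The molecule carries 2 separate instances of a hydroxyl group (-OH) meeting every constraint; each maps to a distinct set of atoms, giving 2 matches.

2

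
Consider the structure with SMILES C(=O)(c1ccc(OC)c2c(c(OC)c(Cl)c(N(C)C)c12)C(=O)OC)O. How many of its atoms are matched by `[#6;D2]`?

2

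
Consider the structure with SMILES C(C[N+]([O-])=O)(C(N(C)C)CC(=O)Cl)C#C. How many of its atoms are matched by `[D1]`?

7

The query [D1] means: atom with exactly one heavy-atom neighbour (degree 1).
Check the 15 heavy atoms by environment: 3× C (D2) → no; 3× C (D3) → no; 3× C (D1) → match; 1× N (charge +1, D3) → no; 1× O (charge -1, D1) → match; 2× O (D1) → match; 1× Cl (D1) → match; 1× N (D3) → no.
Summing the matching environments: 3 + 1 + 2 + 1 = 7 matching atoms.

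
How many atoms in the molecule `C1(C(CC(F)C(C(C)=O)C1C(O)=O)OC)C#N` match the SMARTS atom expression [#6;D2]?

The query [#6;D2] means: any carbon bonded to exactly two heavy atoms.
Check the 17 heavy atoms by environment: 7× C (D3) → no; 2× C (D2) → match; 3× O (D1) → no; 2× C (D1) → no; 1× O (D2) → no; 1× F (D1) → no; 1× N (D1) → no.
That gives 2 matching atoms.

2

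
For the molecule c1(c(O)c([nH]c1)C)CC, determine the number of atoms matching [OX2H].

1

The query [OX2H] means: aliphatic oxygen with two connections, one of which is H — an -OH oxygen.
Check the 9 heavy atoms by environment: 1× n (aromatic, H1, X3) → no; 3× c (aromatic, H0, X3) → no; 1× c (aromatic, H1, X3) → no; 1× O (H1, X2) → match; 2× C (H3, X4) → no; 1× C (H2, X4) → no.
That gives 1 matching atom.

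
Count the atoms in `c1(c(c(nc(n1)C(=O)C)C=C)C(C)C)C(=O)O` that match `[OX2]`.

1

The query [OX2] means: aliphatic oxygen with two total connections — ether, hydroxyl, or ester single-bond O.
Check the 17 heavy atoms by environment: 2× n (aromatic, X2) → no; 4× c (aromatic, X3) → no; 4× C (X4) → no; 4× C (X3) → no; 2× O (X1) → no; 1× O (X2) → match.
That gives 1 matching atom.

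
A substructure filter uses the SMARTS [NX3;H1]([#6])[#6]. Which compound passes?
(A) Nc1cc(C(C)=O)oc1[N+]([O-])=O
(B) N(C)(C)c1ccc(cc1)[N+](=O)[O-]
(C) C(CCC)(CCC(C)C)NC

C

[NX3;H1]([#6])[#6] describes a trivalent nitrogen with one H, bonded to two carbons (a secondary amine).
(A) has a primary amino group (-NH2) but the nitrogen has H2 and only one carbon neighbour.
(B) has a dimethylamino group (-N(CH3)2) but the nitrogen has H0, not H1.
(C) contains an N-methylamino group (-NHCH3), which satisfies every atom and bond constraint.
So the answer is (C).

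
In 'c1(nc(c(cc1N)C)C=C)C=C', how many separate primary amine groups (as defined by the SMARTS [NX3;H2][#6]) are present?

1

[NX3;H2][#6] is the SMARTS for a primary amine: a trivalent nitrogen with two H attached to carbon.
Exactly one fragment in the molecule meets all constraints, giving 1 match.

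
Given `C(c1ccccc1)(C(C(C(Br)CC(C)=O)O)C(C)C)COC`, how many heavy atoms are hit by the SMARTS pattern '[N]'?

0

The query [N] means: uppercase N matches aliphatic (non-aromatic) nitrogen only.
Check the 22 heavy atoms by environment: 12× C → no; 6× c (aromatic) → no; 3× O → no; 1× Br → no.
No environment satisfies the query, so 0 matching atoms.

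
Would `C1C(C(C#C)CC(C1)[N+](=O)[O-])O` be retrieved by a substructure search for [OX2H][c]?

No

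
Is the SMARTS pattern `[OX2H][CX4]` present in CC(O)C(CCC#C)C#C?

Yes

The pattern [OX2H][CX4] describes a hydroxyl oxygen bound to an sp3 (X4) carbon — an aliphatic alcohol.
The molecule carries a hydroxyl group (-OH), whose atoms satisfy every constraint of the query, so the pattern matches.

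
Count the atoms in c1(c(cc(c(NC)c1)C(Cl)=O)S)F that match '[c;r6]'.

The query [c;r6] means: aromatic carbon that belongs to a six-membered ring.
Check the 13 heavy atoms by environment: 6× c (aromatic, in 6-ring) → match; 1× S (acyclic) → no; 1× F (acyclic) → no; 2× C (acyclic) → no; 1× O (acyclic) → no; 1× Cl (acyclic) → no; 1× N (acyclic) → no.
That gives 6 matching atoms.

6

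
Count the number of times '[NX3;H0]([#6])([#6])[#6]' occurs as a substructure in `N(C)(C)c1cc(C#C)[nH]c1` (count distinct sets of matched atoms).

1

[NX3;H0]([#6])([#6])[#6] is the SMARTS for a tertiary amine: a trivalent nitrogen with no H, bonded to three carbons.
Exactly one fragment in the molecule meets all constraints, giving 1 match.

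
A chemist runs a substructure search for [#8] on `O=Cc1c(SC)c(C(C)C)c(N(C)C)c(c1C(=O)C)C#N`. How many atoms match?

Check the 21 heavy atoms by environment: 6× c (aromatic) → no; 10× C → no; 2× O → match; 1× S → no; 2× N → no.
That gives 2 matching atoms.

2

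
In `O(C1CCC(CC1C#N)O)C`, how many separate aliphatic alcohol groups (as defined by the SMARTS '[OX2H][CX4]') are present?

[OX2H][CX4] is the SMARTS for an aliphatic alcohol: a hydroxyl oxygen bound to an sp3 (X4) carbon.
Exactly one fragment in the molecule meets all constraints, giving 1 match.

1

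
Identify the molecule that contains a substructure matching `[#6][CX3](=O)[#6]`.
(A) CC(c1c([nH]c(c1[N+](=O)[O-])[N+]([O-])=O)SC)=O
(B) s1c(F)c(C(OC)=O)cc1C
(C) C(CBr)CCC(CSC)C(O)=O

A

[#6][CX3](=O)[#6] describes a carbonyl carbon (no H) flanked by two carbons (a ketone).
(A) contains an acetyl/ketone group (-C(=O)CH3), which satisfies every atom and bond constraint.
(B) has a methyl-ester group (-C(=O)OCH3) but one neighbour of the carbonyl carbon is O, not C.
(C) has a carboxylic acid group (-C(=O)OH) but one neighbour of the carbonyl carbon is O, not C.
So the answer is (A).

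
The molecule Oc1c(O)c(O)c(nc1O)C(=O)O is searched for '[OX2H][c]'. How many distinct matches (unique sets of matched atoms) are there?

4

[OX2H][c] is the SMARTS for a phenol: a hydroxyl oxygen attached to an aromatic carbon.
The molecule carries 4 separate instances of a hydroxyl group (-OH) meeting every constraint; each maps to a distinct set of atoms, giving 4 matches.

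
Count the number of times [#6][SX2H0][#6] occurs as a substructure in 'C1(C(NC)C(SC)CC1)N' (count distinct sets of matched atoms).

[#6][SX2H0][#6] is the SMARTS for a thioether: an aliphatic sulfur bridging two carbons with no H on the sulfur.
Exactly one fragment in the molecule meets all constraints, giving 1 match.

1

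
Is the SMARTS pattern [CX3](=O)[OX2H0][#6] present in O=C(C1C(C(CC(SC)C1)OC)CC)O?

No

The pattern [CX3](=O)[OX2H0][#6] describes a carbonyl carbon bonded to an oxygen that is itself bonded to carbon (no H on that O) — an ester.
The closest candidate here is a methoxy ether (-OCH3), but the ether oxygen is not adjacent to a C=O carbon. No other fragment satisfies the full query, so there is no match.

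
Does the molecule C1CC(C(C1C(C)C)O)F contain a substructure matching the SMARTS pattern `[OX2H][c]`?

No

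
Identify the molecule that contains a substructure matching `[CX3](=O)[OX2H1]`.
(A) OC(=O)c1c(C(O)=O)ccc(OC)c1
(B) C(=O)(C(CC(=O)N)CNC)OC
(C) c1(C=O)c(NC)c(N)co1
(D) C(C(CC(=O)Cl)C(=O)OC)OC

A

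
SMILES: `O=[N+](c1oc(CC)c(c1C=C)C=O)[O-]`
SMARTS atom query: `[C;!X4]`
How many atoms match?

The query [C;!X4] means: aliphatic carbon that does not have four total connections.
Check the 14 heavy atoms by environment: 1× o (aromatic, X2) → no; 4× c (aromatic, X3) → no; 2× C (X4) → no; 3× C (X3) → match; 2× O (X1) → no; 1× N (charge +1, X3) → no; 1× O (charge -1, X1) → no.
That gives 3 matching atoms.

3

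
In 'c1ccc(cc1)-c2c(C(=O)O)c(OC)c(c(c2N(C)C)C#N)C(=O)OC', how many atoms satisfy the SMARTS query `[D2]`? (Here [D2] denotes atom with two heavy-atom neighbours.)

The query [D2] means: atom with exactly two heavy-atom neighbours.
Check the 26 heavy atoms by environment: 7× c (aromatic, D3) → no; 5× c (aromatic, D2) → match; 2× C (D3) → no; 3× O (D1) → no; 2× O (D2) → match; 4× C (D1) → no; 1× C (D2) → match; 1× N (D1) → no; 1× N (D3) → no.
Summing the matching environments: 5 + 2 + 1 = 8 matching atoms.

8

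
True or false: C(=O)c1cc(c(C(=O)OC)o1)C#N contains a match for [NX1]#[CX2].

True

The pattern [NX1]#[CX2] describes a nitrogen triple-bonded to a two-connected carbon — a nitrile.
The molecule carries a nitrile (-C#N), whose atoms satisfy every constraint of the query, so the pattern matches.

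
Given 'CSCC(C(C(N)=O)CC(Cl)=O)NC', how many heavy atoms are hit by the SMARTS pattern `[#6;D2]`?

The query [#6;D2] means: any carbon bonded to exactly two heavy atoms.
Check the 14 heavy atoms by environment: 2× C (D2) → match; 4× C (D3) → no; 2× O (D1) → no; 1× N (D1) → no; 1× Cl (D1) → no; 1× S (D2) → no; 2× C (D1) → no; 1× N (D2) → no.
That gives 2 matching atoms.

2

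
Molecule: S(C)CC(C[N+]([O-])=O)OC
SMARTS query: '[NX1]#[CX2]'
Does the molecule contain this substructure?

No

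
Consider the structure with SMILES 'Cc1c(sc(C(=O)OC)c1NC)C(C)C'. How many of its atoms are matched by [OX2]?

1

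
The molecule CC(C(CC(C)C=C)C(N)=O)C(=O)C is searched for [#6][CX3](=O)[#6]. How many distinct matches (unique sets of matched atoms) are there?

1

[#6][CX3](=O)[#6] is the SMARTS for a ketone: a carbonyl carbon (no H) flanked by two carbons.
Exactly one fragment in the molecule meets all constraints, giving 1 match.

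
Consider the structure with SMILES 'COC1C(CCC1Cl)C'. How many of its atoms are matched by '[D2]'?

3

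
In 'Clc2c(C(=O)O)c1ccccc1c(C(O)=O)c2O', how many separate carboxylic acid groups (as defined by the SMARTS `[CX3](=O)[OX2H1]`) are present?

2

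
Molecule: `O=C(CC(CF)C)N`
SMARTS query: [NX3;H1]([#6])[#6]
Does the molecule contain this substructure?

No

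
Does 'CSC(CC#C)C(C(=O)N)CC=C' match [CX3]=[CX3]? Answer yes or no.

The pattern [CX3]=[CX3] describes a non-aromatic C=C double bond between two sp2 carbons — an alkene.
The molecule carries a vinyl group (-CH=CH2), whose atoms satisfy every constraint of the query, so the pattern matches.

Yes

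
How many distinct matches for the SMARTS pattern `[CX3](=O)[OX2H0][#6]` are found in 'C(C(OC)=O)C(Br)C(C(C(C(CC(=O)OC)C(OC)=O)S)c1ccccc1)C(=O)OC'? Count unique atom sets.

[CX3](=O)[OX2H0][#6] is the SMARTS for an ester: a carbonyl carbon bonded to an oxygen that is itself bonded to carbon (no H on that O).
The molecule carries 4 separate instances of a methyl-ester group (-C(=O)OCH3) meeting every constraint; each maps to a distinct set of atoms, giving 4 matches.

4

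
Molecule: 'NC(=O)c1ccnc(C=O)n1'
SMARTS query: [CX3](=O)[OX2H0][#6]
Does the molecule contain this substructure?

No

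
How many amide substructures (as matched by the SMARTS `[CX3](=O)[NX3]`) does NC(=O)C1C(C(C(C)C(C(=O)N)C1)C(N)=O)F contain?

3

[CX3](=O)[NX3] is the SMARTS for an amide: a carbonyl carbon bonded to a trivalent nitrogen.
The molecule carries 3 separate instances of a primary amide (-C(=O)NH2) meeting every constraint; each maps to a distinct set of atoms, giving 3 matches.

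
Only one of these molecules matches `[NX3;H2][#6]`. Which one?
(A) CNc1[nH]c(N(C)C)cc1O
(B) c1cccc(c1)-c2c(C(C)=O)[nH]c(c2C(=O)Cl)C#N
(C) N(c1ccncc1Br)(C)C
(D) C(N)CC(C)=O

[NX3;H2][#6] describes a trivalent nitrogen with two H attached to carbon (a primary amine).
(A) has an N-methylamino group (-NHCH3) but the nitrogen bears two carbons and only one H (H1), not H2.
(B) has a nitrile (-C#N) but the nitrogen is NX1 (triple-bonded), not NX3 with two H.
(C) has a dimethylamino group (-N(CH3)2) but the nitrogen has H0, not H2.
(D) contains a primary amino group (-NH2), which satisfies every atom and bond constraint.
So the answer is (D).

D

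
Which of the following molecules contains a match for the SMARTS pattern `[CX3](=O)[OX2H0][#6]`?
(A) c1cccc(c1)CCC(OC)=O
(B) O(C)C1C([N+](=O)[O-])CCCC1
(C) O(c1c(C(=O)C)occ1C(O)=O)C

[CX3](=O)[OX2H0][#6] describes a carbonyl carbon bonded to an oxygen that is itself bonded to carbon (no H on that O) (an ester).
(A) contains a methyl-ester group (-C(=O)OCH3), which satisfies every atom and bond constraint.
(B) has a methoxy ether (-OCH3) but the ether oxygen is not adjacent to a C=O carbon.
(C) has a carboxylic acid group (-C(=O)OH) but the singly-bonded O carries H (OX2H1, not H0).
So the answer is (A).

A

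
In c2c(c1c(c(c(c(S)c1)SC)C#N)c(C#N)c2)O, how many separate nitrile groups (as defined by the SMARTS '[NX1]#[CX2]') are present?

2

[NX1]#[CX2] is the SMARTS for a nitrile: a nitrogen triple-bonded to a two-connected carbon.
The molecule carries 2 separate instances of a nitrile (-C#N) meeting every constraint; each maps to a distinct set of atoms, giving 2 matches.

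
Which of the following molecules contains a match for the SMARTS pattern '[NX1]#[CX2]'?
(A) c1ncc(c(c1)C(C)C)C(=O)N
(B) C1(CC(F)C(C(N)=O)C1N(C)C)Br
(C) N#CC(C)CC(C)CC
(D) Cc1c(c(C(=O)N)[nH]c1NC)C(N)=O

[NX1]#[CX2] describes a nitrogen triple-bonded to a two-connected carbon (a nitrile).
(A) has a primary amide (-C(=O)NH2) but the nitrogen is NX3, not NX1.
(B) has a primary amide (-C(=O)NH2) but the nitrogen is NX3, not NX1.
(C) contains a nitrile (-C#N), which satisfies every atom and bond constraint.
(D) has a primary amide (-C(=O)NH2) but the nitrogen is NX3, not NX1.
So the answer is (C).

C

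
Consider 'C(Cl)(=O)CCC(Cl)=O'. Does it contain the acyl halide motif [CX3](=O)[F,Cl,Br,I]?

Yes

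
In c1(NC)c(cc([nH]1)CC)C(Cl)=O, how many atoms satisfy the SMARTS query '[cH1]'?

1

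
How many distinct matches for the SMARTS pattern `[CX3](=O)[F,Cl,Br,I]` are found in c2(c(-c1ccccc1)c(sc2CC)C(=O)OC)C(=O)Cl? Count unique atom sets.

1

[CX3](=O)[F,Cl,Br,I] is the SMARTS for an acyl halide: a carbonyl carbon bonded to a halogen.
Exactly one fragment in the molecule meets all constraints, giving 1 match.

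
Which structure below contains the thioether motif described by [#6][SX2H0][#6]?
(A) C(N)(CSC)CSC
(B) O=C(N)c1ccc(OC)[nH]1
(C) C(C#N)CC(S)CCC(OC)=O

A

[#6][SX2H0][#6] describes an aliphatic sulfur bridging two carbons with no H on the sulfur (a thioether).
(A) contains a methylthio ether (-SCH3), which satisfies every atom and bond constraint.
(B) has a methoxy ether (-OCH3) but the bridging atom is O, not S.
(C) has a thiol (-SH) but the sulfur has H1, not H0 bridging two carbons.
So the answer is (A).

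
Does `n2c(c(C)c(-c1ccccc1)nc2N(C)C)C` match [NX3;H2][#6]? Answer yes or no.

The pattern [NX3;H2][#6] describes a trivalent nitrogen with two H attached to carbon — a primary amine.
The closest candidate here is a dimethylamino group (-N(CH3)2), but the nitrogen has H0, not H2. No other fragment satisfies the full query, so there is no match.

No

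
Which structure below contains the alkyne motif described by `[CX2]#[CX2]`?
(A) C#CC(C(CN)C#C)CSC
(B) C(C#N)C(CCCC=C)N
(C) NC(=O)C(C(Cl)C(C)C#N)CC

A

[CX2]#[CX2] describes a carbon-carbon triple bond (an alkyne).
(A) contains an ethynyl group (-C#CH), which satisfies every atom and bond constraint.
(B) has a vinyl group (-CH=CH2) but the C=C is a double bond; both carbons are CX3, not CX2.
(C) has a nitrile (-C#N) but the triple bond is C#N, not C#C.
So the answer is (A).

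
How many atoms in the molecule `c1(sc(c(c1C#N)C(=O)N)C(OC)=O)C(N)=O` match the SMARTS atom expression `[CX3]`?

3

Check the 17 heavy atoms by environment: 1× s (aromatic, X2) → no; 4× c (aromatic, X3) → no; 1× C (X2) → no; 1× N (X1) → no; 3× C (X3) → match; 3× O (X1) → no; 2× N (X3) → no; 1× O (X2) → no; 1× C (X4) → no.
That gives 3 matching atoms.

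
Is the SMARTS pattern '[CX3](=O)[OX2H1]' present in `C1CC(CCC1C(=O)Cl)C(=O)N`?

No

The pattern [CX3](=O)[OX2H1] describes an sp2 carbon double-bonded to O and single-bonded to an -OH oxygen — a carboxylic acid.
The closest candidate here is an acyl chloride (-C(=O)Cl), but the carbonyl is bonded to Cl, not to an -OH oxygen. No other fragment satisfies the full query, so there is no match.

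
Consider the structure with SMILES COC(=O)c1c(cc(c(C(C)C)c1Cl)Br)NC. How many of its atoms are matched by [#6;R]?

Check the 17 heavy atoms by environment: 6× c (aromatic, in 6-ring) → match; 1× Cl (acyclic) → no; 6× C (acyclic) → no; 1× N (acyclic) → no; 2× O (acyclic) → no; 1× Br (acyclic) → no.
That gives 6 matching atoms.

6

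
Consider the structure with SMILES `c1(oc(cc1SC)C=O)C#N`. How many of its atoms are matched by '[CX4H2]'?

0

Check the 11 heavy atoms by environment: 1× o (aromatic, H0, X2) → no; 3× c (aromatic, H0, X3) → no; 1× c (aromatic, H1, X3) → no; 1× C (H0, X2) → no; 1× N (H0, X1) → no; 1× S (H0, X2) → no; 1× C (H3, X4) → no; 1× C (H1, X3) → no; 1× O (H0, X1) → no.
No environment satisfies the query, so 0 matching atoms.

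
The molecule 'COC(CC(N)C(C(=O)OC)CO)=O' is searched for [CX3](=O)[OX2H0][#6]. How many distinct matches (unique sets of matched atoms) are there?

2

[CX3](=O)[OX2H0][#6] is the SMARTS for an ester: a carbonyl carbon bonded to an oxygen that is itself bonded to carbon (no H on that O).
The molecule carries 2 separate instances of a methyl-ester group (-C(=O)OCH3) meeting every constraint; each maps to a distinct set of atoms, giving 2 matches.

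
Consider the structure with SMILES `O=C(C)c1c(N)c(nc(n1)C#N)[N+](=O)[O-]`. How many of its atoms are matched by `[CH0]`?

2

The query [CH0] means: aliphatic carbon with no attached hydrogen.
Check the 15 heavy atoms by environment: 2× n (aromatic, H0) → no; 4× c (aromatic, H0) → no; 1× N (H2) → no; 1× N (charge +1, H0) → no; 1× O (charge -1, H0) → no; 2× O (H0) → no; 2× C (H0) → match; 1× N (H0) → no; 1× C (H3) → no.
That gives 2 matching atoms.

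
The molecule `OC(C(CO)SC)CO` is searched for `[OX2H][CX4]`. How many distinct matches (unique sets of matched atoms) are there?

3

[OX2H][CX4] is the SMARTS for an aliphatic alcohol: a hydroxyl oxygen bound to an sp3 (X4) carbon.
The molecule carries 3 separate instances of a hydroxyl group (-OH) meeting every constraint; each maps to a distinct set of atoms, giving 3 matches.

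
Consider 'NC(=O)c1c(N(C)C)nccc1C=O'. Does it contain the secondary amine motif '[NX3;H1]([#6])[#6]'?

The pattern [NX3;H1]([#6])[#6] describes a trivalent nitrogen with one H, bonded to two carbons — a secondary amine.
The closest candidate here is a primary amide (-C(=O)NH2), but the -C(=O)NH2 nitrogen has H2, not H1. No other fragment satisfies the full query, so there is no match.

No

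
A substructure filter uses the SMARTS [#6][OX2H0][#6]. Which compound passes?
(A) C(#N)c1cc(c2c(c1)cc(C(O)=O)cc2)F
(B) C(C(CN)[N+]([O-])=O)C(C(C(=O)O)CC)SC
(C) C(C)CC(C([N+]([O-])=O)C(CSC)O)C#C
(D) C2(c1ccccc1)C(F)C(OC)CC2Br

[#6][OX2H0][#6] describes an aliphatic oxygen bridging two carbons with no H on the oxygen (an ether).
(A) has a carboxylic acid group (-C(=O)OH) but the -OH oxygen has H1; the =O is OX1, not OX2.
(B) has a carboxylic acid group (-C(=O)OH) but the -OH oxygen has H1; the =O is OX1, not OX2.
(C) has a hydroxyl group (-OH) but the oxygen has H1, not H0 bridging two carbons.
(D) contains a methoxy ether (-OCH3), which satisfies every atom and bond constraint.
So the answer is (D).

D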